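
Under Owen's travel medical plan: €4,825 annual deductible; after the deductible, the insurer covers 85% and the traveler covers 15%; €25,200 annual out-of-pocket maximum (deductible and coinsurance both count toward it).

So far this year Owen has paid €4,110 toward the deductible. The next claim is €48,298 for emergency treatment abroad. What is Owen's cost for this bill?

€7,852.45

Deductible still to meet: €4,825 − €4,110 = €715.
After the €715 deductible portion, €48,298 − €715 = €47,583 is subject to coinsurance.
Traveler's 15% share of €47,583 is €7,137.45.
So the traveler owes €715 + €7,137.45 = €7,852.45 before any cap.
Cumulative spending €4,110 + €7,852.45 = €11,962.45 stays under the €25,200 maximum.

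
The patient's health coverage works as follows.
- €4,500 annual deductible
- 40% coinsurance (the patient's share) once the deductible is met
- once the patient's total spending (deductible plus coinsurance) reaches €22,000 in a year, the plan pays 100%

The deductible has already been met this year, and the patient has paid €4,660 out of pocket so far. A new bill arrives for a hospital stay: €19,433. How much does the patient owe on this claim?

€7,773.20

With the deductible met, the entire €19,433 is subject to coinsurance.
40% of €19,433 = €7,773.20 falls to the patient.
Year-to-date out-of-pocket becomes €4,660 + €7,773.20 = €12,433.20, still under the €22,000 maximum, so no cap applies.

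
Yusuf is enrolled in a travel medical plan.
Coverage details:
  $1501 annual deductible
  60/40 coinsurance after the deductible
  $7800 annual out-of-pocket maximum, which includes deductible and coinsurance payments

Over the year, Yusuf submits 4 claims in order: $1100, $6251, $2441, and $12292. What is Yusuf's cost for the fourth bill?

Claim 1 ($1100): entire amount goes to the deductible. Traveler pays $1100; OOP now $1100.
Claim 2 ($6251): $401 finishes the deductible; $5850 goes to coinsurance; traveler's 40% is $2340. Traveler pays $2741; OOP now $3841.
Claim 3 ($2441): deductible already satisfied, so traveler's share is 40% × $2441 = $976.40. Traveler owes $976.40 (running OOP $4817.40).
Claim 4 ($12292): 40% coinsurance on $12292 = $4916.80. Adding that to $4817.40 gives $9734.20, past the $7800 cap; traveler pays only $7800 − $4817.40 = $2982.60.

$2982.60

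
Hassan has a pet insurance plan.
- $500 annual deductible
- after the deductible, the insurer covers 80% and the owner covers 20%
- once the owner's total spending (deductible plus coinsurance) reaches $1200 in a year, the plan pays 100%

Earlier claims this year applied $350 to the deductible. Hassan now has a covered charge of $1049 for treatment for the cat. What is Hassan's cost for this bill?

$329.80

$350 of the $500 deductible is already met, leaving $150.
After the $150 deductible portion, $1049 − $150 = $899 is subject to coinsurance.
Coinsurance: $899 × 20% = $179.80.
So the owner owes $150 + $179.80 = $329.80 before any cap.
Total out-of-pocket so far would be $350 + $329.80 = $679.80, below the $1200 cap — no reduction.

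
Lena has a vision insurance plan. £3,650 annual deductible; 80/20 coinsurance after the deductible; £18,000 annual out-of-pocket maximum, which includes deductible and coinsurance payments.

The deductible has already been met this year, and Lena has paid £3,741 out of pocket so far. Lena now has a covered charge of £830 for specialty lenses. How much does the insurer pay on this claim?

£664

With the deductible met, the entire £830 is subject to coinsurance.
Coinsurance: £830 × 20% = £166.
Total out-of-pocket so far would be £3,741 + £166 = £3,907, below the £18,000 cap — no reduction.
The plan picks up £830 − £166 = £664.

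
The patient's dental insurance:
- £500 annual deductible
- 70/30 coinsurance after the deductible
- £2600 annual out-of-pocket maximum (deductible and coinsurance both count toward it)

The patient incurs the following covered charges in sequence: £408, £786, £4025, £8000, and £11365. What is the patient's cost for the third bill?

£1207.50

Claim 1 — £408: fully absorbed by the deductible. Patient owes £408 (running OOP £408).
Claim 2 — £786: £92 to deductible, leaving £694; patient's 30% is £208.20. Patient owes £300.20 (running OOP £708.20).
Claim 3 — £4025: 30% coinsurance on £4025 = £1207.50. Patient owes £1207.50 (running OOP £1915.70).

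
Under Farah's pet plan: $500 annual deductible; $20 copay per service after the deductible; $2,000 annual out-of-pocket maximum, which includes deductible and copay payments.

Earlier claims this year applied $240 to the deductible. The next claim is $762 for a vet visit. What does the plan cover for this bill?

Remaining deductible: $500 − $240 = $260.
After the $260 deductible portion, $762 − $260 = $502 is subject to the copay.
Copay on this service: $20.
That puts the owner's cost at $260 + $20 = $280 before any cap.
Year-to-date out-of-pocket becomes $240 + $280 = $520, still under the $2,000 maximum, so no cap applies.
Insurer pays the balance: $762 − $280 = $482.

$482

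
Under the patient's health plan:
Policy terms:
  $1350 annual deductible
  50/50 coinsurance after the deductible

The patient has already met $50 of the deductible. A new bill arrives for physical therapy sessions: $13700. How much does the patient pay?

$50 of the $1350 deductible is already met, leaving $1300.
The remaining $12400 (= $13700 − $1300) moves to coinsurance.
Patient's 50% share of $12400 is $6200.
So the patient owes $1300 + $6200 = $7500.

$7500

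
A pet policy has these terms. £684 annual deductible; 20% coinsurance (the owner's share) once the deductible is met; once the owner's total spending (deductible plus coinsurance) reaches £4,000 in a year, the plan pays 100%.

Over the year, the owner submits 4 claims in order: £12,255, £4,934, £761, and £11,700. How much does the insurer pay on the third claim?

£746

Bill 1, £12,255: £684 to deductible, leaving £11,571; 20% of £11,571 = £2,314.20. Owner pays £2,998.20; OOP now £2,998.20. Insurer: £12,255 − £2,998.20 = £9,256.80.
Bill 2, £4,934: deductible already satisfied, so owner's share is 20% × £4,934 = £986.80. Owner owes £986.80 (running OOP £3,985). Plan pays £4,934 − £986.80 = £3,947.20.
Bill 3, £761: deductible met; 20% of £761 = £152.20. OOP would hit £4,137.20 > £4,000, so the cap limits the owner to £4,000 − £3,985 = £15. Insurer: £761 − £15 = £746.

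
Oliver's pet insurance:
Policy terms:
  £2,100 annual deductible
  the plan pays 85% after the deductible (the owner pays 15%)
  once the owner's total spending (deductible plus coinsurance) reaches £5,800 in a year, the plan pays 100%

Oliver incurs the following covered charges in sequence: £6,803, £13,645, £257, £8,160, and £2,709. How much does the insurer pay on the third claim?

#1 (£6,803): deductible takes £2,100, £4,703 remains; coinsurance £4,703 × 15% = £705.45. Owner pays £2,805.45; OOP now £2,805.45. Insurer: £6,803 − £2,805.45 = £3,997.55.
#2 (£13,645): 15% coinsurance on £13,645 = £2,046.75. Owner pays £2,046.75; OOP now £4,852.20. Insurer: £13,645 − £2,046.75 = £11,598.25.
#3 (£257): deductible already satisfied, so owner's share is 15% × £257 = £38.55. Owner owes £38.55 (running OOP £4,890.75). Insurer: £257 − £38.55 = £218.45.

£218.45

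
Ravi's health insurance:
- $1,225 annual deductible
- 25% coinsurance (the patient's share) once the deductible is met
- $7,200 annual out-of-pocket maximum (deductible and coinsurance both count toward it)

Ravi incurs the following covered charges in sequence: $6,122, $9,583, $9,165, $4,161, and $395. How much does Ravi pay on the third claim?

$2,291.25

#1 ($6,122): deductible takes $1,225, $4,897 remains; patient's 25% is $1,224.25. Cost to patient: $2,449.25. OOP to date $2,449.25.
#2 ($9,583): deductible met; 25% of $9,583 = $2,395.75. Patient pays $2,395.75; OOP now $4,845.
#3 ($9,165): deductible already satisfied, so patient's share is 25% × $9,165 = $2,291.25. Patient pays $2,291.25; OOP now $7,136.25.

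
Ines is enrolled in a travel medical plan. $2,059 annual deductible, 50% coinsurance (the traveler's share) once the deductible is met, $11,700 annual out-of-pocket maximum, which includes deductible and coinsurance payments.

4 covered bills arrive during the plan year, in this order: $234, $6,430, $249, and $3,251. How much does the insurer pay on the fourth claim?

$1,625.50

Claim 1 ($234): fully absorbed by the deductible. Cost to traveler: $234. OOP to date $234. Insurer: $234 − $234 = $0.
Claim 2 ($6,430): deductible takes $1,825, $4,605 remains; coinsurance $4,605 × 50% = $2,302.50. Cost to traveler: $4,127.50. OOP to date $4,361.50. Plan pays $6,430 − $4,127.50 = $2,302.50.
Claim 3 ($249): deductible already satisfied, so traveler's share is 50% × $249 = $124.50. Cost to traveler: $124.50. OOP to date $4,486. Plan pays $249 − $124.50 = $124.50.
Claim 4 ($3,251): deductible met; 50% of $3,251 = $1,625.50. Traveler pays $1,625.50; OOP now $6,111.50. Plan pays $3,251 − $1,625.50 = $1,625.50.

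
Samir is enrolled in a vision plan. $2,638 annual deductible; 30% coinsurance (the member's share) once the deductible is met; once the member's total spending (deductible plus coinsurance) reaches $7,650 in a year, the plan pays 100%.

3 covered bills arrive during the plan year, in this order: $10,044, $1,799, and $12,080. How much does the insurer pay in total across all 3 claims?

$16,273

Claim 1 — $10,044: deductible takes $2,638, $7,406 remains; 30% of $7,406 = $2,221.80. Cost to member: $4,859.80. OOP to date $4,859.80. Plan pays $10,044 − $4,859.80 = $5,184.20.
Claim 2 — $1,799: deductible already satisfied, so member's share is 30% × $1,799 = $539.70. Member owes $539.70 (running OOP $5,399.50). Insurer: $1,799 − $539.70 = $1,259.30.
Claim 3 — $12,080: deductible met; 30% of $12,080 = $3,624. That would push OOP to $9,023.50, over the $7,650 cap, so member pays $7,650 − $5,399.50 = $2,250.50. Plan pays $12,080 − $2,250.50 = $9,829.50.
Insurer total = bills − member's total = $23,923 − $7,650 = $16,273.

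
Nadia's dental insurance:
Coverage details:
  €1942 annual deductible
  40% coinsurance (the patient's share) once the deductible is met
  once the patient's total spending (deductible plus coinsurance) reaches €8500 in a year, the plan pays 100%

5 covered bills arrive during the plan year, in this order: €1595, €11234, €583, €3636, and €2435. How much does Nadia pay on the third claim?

€233.20

Claim 1 (€1595): fully absorbed by the deductible. Patient owes €1595 (running OOP €1595).
Claim 2 (€11234): €347 finishes the deductible; €10887 goes to coinsurance; coinsurance €10887 × 40% = €4354.80. Patient pays €4701.80; OOP now €6296.80.
Claim 3 (€583): deductible already satisfied, so patient's share is 40% × €583 = €233.20. Patient pays €233.20; OOP now €6530.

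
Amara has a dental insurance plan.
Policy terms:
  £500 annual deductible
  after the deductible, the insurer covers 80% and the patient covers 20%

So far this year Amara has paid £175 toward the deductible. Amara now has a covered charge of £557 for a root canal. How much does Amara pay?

£175 of the £500 deductible is already met, leaving £325.
That leaves £557 − £325 = £232 for coinsurance.
Patient's 20% share of £232 is £46.40.
So the patient owes £325 + £46.40 = £371.40.

£371.40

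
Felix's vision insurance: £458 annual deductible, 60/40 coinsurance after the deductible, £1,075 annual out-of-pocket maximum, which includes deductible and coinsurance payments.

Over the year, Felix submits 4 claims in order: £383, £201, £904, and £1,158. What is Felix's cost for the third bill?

£361.60

#1 (£383): all of it applies to the deductible. Cost to member: £383. OOP to date £383.
#2 (£201): £75 finishes the deductible; £126 goes to coinsurance; member's 40% is £50.40. Member pays £125.40; OOP now £508.40.
#3 (£904): deductible already satisfied, so member's share is 40% × £904 = £361.60. Member owes £361.60 (running OOP £870).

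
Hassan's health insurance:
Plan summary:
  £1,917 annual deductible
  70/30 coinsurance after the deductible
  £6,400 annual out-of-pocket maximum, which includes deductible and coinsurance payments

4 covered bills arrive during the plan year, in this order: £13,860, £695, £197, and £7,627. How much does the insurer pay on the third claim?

£137.90

#1 (£13,860): deductible takes £1,917, £11,943 remains; coinsurance £11,943 × 30% = £3,582.90. Patient owes £5,499.90 (running OOP £5,499.90). Plan pays £13,860 − £5,499.90 = £8,360.10.
#2 (£695): deductible met; 30% of £695 = £208.50. Patient owes £208.50 (running OOP £5,708.40). Plan pays £695 − £208.50 = £486.50.
#3 (£197): deductible met; 30% of £197 = £59.10. Patient owes £59.10 (running OOP £5,767.50). Plan pays £197 − £59.10 = £137.90.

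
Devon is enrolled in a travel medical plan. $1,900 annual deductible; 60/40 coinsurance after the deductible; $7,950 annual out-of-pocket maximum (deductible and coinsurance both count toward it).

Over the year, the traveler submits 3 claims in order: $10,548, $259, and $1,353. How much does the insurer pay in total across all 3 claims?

Claim 1 ($10,548): $1,900 to deductible, leaving $8,648; coinsurance $8,648 × 40% = $3,459.20. Traveler pays $5,359.20; OOP now $5,359.20. Plan pays $10,548 − $5,359.20 = $5,188.80.
Claim 2 ($259): deductible already satisfied, so traveler's share is 40% × $259 = $103.60. Cost to traveler: $103.60. OOP to date $5,462.80. Plan pays $259 − $103.60 = $155.40.
Claim 3 ($1,353): deductible met; 40% of $1,353 = $541.20. Traveler owes $541.20 (running OOP $6,004). Plan pays $1,353 − $541.20 = $811.80.
Insurer total: $5,188.80 + $155.40 + $811.80 = $6,156.

$6,156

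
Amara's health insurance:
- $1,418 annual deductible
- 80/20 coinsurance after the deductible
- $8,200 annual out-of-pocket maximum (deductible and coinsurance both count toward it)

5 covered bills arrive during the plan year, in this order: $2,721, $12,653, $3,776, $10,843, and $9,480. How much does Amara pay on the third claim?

$755.20

#1 ($2,721): $1,418 to deductible, leaving $1,303; patient's 20% is $260.60. Patient pays $1,678.60; OOP now $1,678.60.
#2 ($12,653): deductible already satisfied, so patient's share is 20% × $12,653 = $2,530.60. Patient pays $2,530.60; OOP now $4,209.20.
#3 ($3,776): deductible already satisfied, so patient's share is 20% × $3,776 = $755.20. Patient owes $755.20 (running OOP $4,964.40).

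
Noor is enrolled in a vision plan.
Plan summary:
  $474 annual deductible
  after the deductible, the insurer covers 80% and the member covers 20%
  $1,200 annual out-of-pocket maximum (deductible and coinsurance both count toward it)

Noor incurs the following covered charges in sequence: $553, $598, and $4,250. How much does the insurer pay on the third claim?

Claim 1 — $553: deductible takes $474, $79 remains; member's 20% is $15.80. Member pays $489.80; OOP now $489.80. Plan pays $553 − $489.80 = $63.20.
Claim 2 — $598: deductible met; 20% of $598 = $119.60. Member pays $119.60; OOP now $609.40. Insurer: $598 − $119.60 = $478.40.
Claim 3 — $4,250: 20% coinsurance on $4,250 = $850. Adding that to $609.40 gives $1,459.40, past the $1,200 cap; member pays only $1,200 − $609.40 = $590.60. Plan pays $4,250 − $590.60 = $3,659.40.

$3,659.40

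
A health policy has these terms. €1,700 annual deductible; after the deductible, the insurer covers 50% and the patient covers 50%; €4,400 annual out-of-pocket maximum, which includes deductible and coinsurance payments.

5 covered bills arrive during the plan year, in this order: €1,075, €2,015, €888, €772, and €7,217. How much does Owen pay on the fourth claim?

€386

Bill 1, €1,075: all of it applies to the deductible. Patient pays €1,075; OOP now €1,075.
Bill 2, €2,015: €625 to deductible, leaving €1,390; coinsurance €1,390 × 50% = €695. Patient owes €1,320 (running OOP €2,395).
Bill 3, €888: deductible met; 50% of €888 = €444. Cost to patient: €444. OOP to date €2,839.
Bill 4, €772: deductible met; 50% of €772 = €386. Cost to patient: €386. OOP to date €3,225.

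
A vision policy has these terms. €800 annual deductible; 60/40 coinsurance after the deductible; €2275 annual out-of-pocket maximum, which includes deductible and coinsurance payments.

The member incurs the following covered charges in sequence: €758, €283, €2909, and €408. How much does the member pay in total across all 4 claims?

€2223.20

Claim 1 (€758): fully absorbed by the deductible. Cost to member: €758. OOP to date €758.
Claim 2 (€283): €42 finishes the deductible; €241 goes to coinsurance; member's 40% is €96.40. Member owes €138.40 (running OOP €896.40).
Claim 3 (€2909): deductible already satisfied, so member's share is 40% × €2909 = €1163.60. Member pays €1163.60; OOP now €2060.
Claim 4 (€408): 40% coinsurance on €408 = €163.20. Member owes €163.20 (running OOP €2223.20).
Total paid by the member: €758 + €138.40 + €1163.60 + €163.20 = €2223.20.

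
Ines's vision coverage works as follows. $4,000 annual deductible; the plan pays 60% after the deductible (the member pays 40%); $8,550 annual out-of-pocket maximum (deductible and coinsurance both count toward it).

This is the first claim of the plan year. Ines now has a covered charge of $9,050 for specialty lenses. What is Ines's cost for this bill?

Nothing has been paid toward the $4,000 deductible, so the first $4,000 of this charge is applied there.
The remaining $5,050 (= $9,050 − $4,000) moves to coinsurance.
Coinsurance: $5,050 × 40% = $2,020.
So the member owes $4,000 + $2,020 = $6,020 before any cap.
Year-to-date out-of-pocket becomes $0 + $6,020 = $6,020, still under the $8,550 maximum, so no cap applies.

$6,020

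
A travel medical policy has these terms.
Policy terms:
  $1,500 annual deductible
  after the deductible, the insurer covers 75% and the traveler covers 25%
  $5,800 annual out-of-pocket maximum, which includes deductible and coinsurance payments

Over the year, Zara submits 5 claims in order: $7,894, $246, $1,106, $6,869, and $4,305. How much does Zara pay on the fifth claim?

$646.25

Bill 1, $7,894: deductible takes $1,500, $6,394 remains; 25% of $6,394 = $1,598.50. Traveler owes $3,098.50 (running OOP $3,098.50).
Bill 2, $246: deductible met; 25% of $246 = $61.50. Traveler pays $61.50; OOP now $3,160.
Bill 3, $1,106: deductible already satisfied, so traveler's share is 25% × $1,106 = $276.50. Traveler owes $276.50 (running OOP $3,436.50).
Bill 4, $6,869: deductible already satisfied, so traveler's share is 25% × $6,869 = $1,717.25. Traveler pays $1,717.25; OOP now $5,153.75.
Bill 5, $4,305: deductible met; 25% of $4,305 = $1,076.25. OOP would hit $6,230 > $5,800, so the cap limits the traveler to $5,800 − $5,153.75 = $646.25.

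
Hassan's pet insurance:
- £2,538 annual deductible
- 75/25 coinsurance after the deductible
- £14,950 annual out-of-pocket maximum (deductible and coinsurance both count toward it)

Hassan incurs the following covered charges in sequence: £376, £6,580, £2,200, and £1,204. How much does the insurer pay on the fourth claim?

Claim 1 (£376): all of it applies to the deductible. Owner owes £376 (running OOP £376). Plan pays £376 − £376 = £0.
Claim 2 (£6,580): deductible takes £2,162, £4,418 remains; coinsurance £4,418 × 25% = £1,104.50. Cost to owner: £3,266.50. OOP to date £3,642.50. Insurer: £6,580 − £3,266.50 = £3,313.50.
Claim 3 (£2,200): deductible already satisfied, so owner's share is 25% × £2,200 = £550. Owner pays £550; OOP now £4,192.50. Plan pays £2,200 − £550 = £1,650.
Claim 4 (£1,204): 25% coinsurance on £1,204 = £301. Owner owes £301 (running OOP £4,493.50). Insurer: £1,204 − £301 = £903.

£903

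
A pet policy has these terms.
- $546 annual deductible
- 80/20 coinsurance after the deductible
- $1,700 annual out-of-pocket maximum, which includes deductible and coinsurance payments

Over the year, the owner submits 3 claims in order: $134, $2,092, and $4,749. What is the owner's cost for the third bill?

Bill 1, $134: entire amount goes to the deductible. Cost to owner: $134. OOP to date $134.
Bill 2, $2,092: deductible takes $412, $1,680 remains; owner's 20% is $336. Cost to owner: $748. OOP to date $882.
Bill 3, $4,749: deductible already satisfied, so owner's share is 20% × $4,749 = $949.80. That would push OOP to $1,831.80, over the $1,700 cap, so owner pays $1,700 − $882 = $818.

$818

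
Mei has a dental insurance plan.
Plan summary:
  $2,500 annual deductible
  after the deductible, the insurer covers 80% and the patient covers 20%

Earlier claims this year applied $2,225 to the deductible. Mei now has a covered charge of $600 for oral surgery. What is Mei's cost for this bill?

$340

$2,225 of the $2,500 deductible is already met, leaving $275.
The remaining $325 (= $600 − $275) moves to coinsurance.
20% of $325 = $65 falls to the patient.
That puts the patient's cost at $275 + $65 = $340.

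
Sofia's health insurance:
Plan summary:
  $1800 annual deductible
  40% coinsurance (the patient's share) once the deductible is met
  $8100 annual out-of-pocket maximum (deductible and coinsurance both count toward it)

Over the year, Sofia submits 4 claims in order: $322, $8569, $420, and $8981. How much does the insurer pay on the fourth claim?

Claim 1 ($322): fully absorbed by the deductible. Cost to patient: $322. OOP to date $322. Plan pays $322 − $322 = $0.
Claim 2 ($8569): $1478 finishes the deductible; $7091 goes to coinsurance; patient's 40% is $2836.40. Patient pays $4314.40; OOP now $4636.40. Plan pays $8569 − $4314.40 = $4254.60.
Claim 3 ($420): deductible met; 40% of $420 = $168. Cost to patient: $168. OOP to date $4804.40. Plan pays $420 − $168 = $252.
Claim 4 ($8981): deductible met; 40% of $8981 = $3592.40. Adding that to $4804.40 gives $8396.80, past the $8100 cap; patient pays only $8100 − $4804.40 = $3295.60. Insurer: $8981 − $3295.60 = $5685.40.

$5685.40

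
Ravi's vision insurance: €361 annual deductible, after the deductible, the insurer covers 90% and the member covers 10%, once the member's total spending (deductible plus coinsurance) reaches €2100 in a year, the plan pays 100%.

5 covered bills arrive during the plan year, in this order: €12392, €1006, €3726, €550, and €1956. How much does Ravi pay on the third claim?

€372.60

Bill 1, €12392: deductible takes €361, €12031 remains; 10% of €12031 = €1203.10. Member owes €1564.10 (running OOP €1564.10).
Bill 2, €1006: deductible met; 10% of €1006 = €100.60. Cost to member: €100.60. OOP to date €1664.70.
Bill 3, €3726: deductible met; 10% of €3726 = €372.60. Member owes €372.60 (running OOP €2037.30).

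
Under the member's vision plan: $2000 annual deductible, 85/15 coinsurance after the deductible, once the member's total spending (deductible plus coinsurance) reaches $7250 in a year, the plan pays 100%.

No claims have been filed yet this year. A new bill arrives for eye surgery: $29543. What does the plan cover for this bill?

The full $2000 deductible is still open; $2000 of this bill applies to it.
After the $2000 deductible portion, $29543 − $2000 = $27543 is subject to coinsurance.
Coinsurance: $27543 × 15% = $4131.45.
Member responsibility before any cap: $2000 + $4131.45 = $6131.45.
Year-to-date out-of-pocket becomes $0 + $6131.45 = $6131.45, still under the $7250 maximum, so no cap applies.
The insurer covers the remainder: $29543 − $6131.45 = $23411.55.

$23411.55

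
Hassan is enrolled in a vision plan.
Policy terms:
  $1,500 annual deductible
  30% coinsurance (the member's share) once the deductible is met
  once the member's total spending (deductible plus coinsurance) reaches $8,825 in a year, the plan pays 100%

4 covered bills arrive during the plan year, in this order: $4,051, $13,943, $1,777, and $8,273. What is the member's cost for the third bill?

$533.10

Claim 1 ($4,051): $1,500 finishes the deductible; $2,551 goes to coinsurance; 30% of $2,551 = $765.30. Member pays $2,265.30; OOP now $2,265.30.
Claim 2 ($13,943): deductible met; 30% of $13,943 = $4,182.90. Cost to member: $4,182.90. OOP to date $6,448.20.
Claim 3 ($1,777): deductible already satisfied, so member's share is 30% × $1,777 = $533.10. Member owes $533.10 (running OOP $6,981.30).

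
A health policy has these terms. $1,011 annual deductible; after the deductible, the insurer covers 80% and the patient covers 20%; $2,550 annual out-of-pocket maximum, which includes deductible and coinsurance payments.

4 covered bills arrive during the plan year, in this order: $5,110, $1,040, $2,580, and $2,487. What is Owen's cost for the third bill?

Claim 1 — $5,110: deductible takes $1,011, $4,099 remains; 20% of $4,099 = $819.80. Patient pays $1,830.80; OOP now $1,830.80.
Claim 2 — $1,040: deductible already satisfied, so patient's share is 20% × $1,040 = $208. Cost to patient: $208. OOP to date $2,038.80.
Claim 3 — $2,580: deductible met; 20% of $2,580 = $516. OOP would hit $2,554.80 > $2,550, so the cap limits the patient to $2,550 − $2,038.80 = $511.20.

$511.20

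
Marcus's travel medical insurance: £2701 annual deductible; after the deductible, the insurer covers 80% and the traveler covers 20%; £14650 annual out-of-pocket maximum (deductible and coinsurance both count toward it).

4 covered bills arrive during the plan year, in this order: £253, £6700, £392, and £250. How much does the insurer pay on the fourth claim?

£200

Bill 1, £253: fully absorbed by the deductible. Traveler pays £253; OOP now £253. Plan pays £253 − £253 = £0.
Bill 2, £6700: £2448 finishes the deductible; £4252 goes to coinsurance; coinsurance £4252 × 20% = £850.40. Traveler owes £3298.40 (running OOP £3551.40). Insurer: £6700 − £3298.40 = £3401.60.
Bill 3, £392: 20% coinsurance on £392 = £78.40. Traveler owes £78.40 (running OOP £3629.80). Plan pays £392 − £78.40 = £313.60.
Bill 4, £250: 20% coinsurance on £250 = £50. Cost to traveler: £50. OOP to date £3679.80. Plan pays £250 − £50 = £200.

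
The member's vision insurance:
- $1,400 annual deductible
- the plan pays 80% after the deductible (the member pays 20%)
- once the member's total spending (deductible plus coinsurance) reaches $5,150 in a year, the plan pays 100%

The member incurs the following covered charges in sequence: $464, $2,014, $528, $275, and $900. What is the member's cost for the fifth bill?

Claim 1 ($464): entire amount goes to the deductible. Member pays $464; OOP now $464.
Claim 2 ($2,014): $936 to deductible, leaving $1,078; coinsurance $1,078 × 20% = $215.60. Member pays $1,151.60; OOP now $1,615.60.
Claim 3 ($528): 20% coinsurance on $528 = $105.60. Member owes $105.60 (running OOP $1,721.20).
Claim 4 ($275): deductible met; 20% of $275 = $55. Member owes $55 (running OOP $1,776.20).
Claim 5 ($900): deductible met; 20% of $900 = $180. Member pays $180; OOP now $1,956.20.

$180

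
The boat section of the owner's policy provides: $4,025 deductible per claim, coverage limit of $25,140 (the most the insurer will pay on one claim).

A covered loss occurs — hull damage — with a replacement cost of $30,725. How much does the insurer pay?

Subtract the deductible: $30,725 − $4,025 = $26,700.
The $25,140 per-incident cap binds; insurer pays $25,140.

$25,140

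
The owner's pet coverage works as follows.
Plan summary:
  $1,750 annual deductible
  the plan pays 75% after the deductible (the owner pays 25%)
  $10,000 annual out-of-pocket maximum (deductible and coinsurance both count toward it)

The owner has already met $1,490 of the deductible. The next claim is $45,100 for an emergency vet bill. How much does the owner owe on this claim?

$8,510

$1,490 of the $1,750 deductible is already met, leaving $260.
After the $260 deductible portion, $45,100 − $260 = $44,840 is subject to coinsurance.
Coinsurance: $44,840 × 25% = $11,210.
That puts the owner's cost at $260 + $11,210 = $11,470 before any cap.
That would bring total out-of-pocket to $12,960, past the $10,000 cap. The owner is capped at $10,000 − $1,490 = $8,510 on this claim.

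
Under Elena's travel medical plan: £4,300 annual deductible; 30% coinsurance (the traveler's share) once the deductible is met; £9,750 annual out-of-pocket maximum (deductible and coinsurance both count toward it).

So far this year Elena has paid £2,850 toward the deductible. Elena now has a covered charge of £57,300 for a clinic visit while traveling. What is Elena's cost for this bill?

Deductible still to meet: £4,300 − £2,850 = £1,450.
That leaves £57,300 − £1,450 = £55,850 for coinsurance.
30% of £55,850 = £16,755 falls to the traveler.
Traveler responsibility before any cap: £1,450 + £16,755 = £18,205.
That would bring total out-of-pocket to £21,055, past the £9,750 cap. The traveler is capped at £9,750 − £2,850 = £6,900 on this claim.

£6,900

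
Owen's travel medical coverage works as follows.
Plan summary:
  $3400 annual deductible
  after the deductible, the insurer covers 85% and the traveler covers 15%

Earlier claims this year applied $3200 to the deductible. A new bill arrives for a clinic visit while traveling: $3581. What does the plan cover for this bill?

$3200 of the $3400 deductible is already met, leaving $200.
That leaves $3581 − $200 = $3381 for coinsurance.
Coinsurance: $3381 × 15% = $507.15.
So the traveler owes $200 + $507.15 = $707.15.
The insurer covers the remainder: $3581 − $707.15 = $2873.85.

$2873.85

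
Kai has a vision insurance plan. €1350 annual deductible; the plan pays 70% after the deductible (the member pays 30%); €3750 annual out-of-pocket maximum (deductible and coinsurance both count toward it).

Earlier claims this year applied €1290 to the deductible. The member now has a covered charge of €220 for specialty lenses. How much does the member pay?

€108

Deductible still to meet: €1350 − €1290 = €60.
That leaves €220 − €60 = €160 for coinsurance.
Member's 30% share of €160 is €48.
So the member owes €60 + €48 = €108 before any cap.
Cumulative spending €1290 + €108 = €1398 stays under the €3750 maximum.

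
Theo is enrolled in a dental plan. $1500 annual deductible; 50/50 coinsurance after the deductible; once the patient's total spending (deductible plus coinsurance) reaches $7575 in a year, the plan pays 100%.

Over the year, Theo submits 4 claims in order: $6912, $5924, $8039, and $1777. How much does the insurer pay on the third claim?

$7632

#1 ($6912): $1500 finishes the deductible; $5412 goes to coinsurance; 50% of $5412 = $2706. Patient pays $4206; OOP now $4206. Plan pays $6912 − $4206 = $2706.
#2 ($5924): 50% coinsurance on $5924 = $2962. Patient owes $2962 (running OOP $7168). Insurer: $5924 − $2962 = $2962.
#3 ($8039): 50% coinsurance on $8039 = $4019.50. That would push OOP to $11187.50, over the $7575 cap, so patient pays $7575 − $7168 = $407. Plan pays $8039 − $407 = $7632.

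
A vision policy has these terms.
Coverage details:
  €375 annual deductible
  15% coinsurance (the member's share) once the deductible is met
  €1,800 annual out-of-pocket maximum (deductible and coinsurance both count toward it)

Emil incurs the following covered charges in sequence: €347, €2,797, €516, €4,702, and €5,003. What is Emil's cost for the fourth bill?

€705.30

Claim 1 — €347: all of it applies to the deductible. Cost to member: €347. OOP to date €347.
Claim 2 — €2,797: deductible takes €28, €2,769 remains; coinsurance €2,769 × 15% = €415.35. Member owes €443.35 (running OOP €790.35).
Claim 3 — €516: 15% coinsurance on €516 = €77.40. Member pays €77.40; OOP now €867.75.
Claim 4 — €4,702: 15% coinsurance on €4,702 = €705.30. Cost to member: €705.30. OOP to date €1,573.05.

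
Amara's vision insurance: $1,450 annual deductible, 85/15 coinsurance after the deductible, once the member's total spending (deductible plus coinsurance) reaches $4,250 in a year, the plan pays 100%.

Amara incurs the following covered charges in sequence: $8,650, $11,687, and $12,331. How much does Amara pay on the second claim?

$1,720

Claim 1 ($8,650): deductible takes $1,450, $7,200 remains; coinsurance $7,200 × 15% = $1,080. Member owes $2,530 (running OOP $2,530).
Claim 2 ($11,687): deductible met; 15% of $11,687 = $1,753.05. OOP would hit $4,283.05 > $4,250, so the cap limits the member to $4,250 − $2,530 = $1,720.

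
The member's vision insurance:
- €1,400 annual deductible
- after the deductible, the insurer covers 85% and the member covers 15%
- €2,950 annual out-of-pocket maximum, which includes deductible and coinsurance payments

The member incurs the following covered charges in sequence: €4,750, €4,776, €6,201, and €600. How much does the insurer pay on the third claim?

€5,869.90

Claim 1 (€4,750): €1,400 finishes the deductible; €3,350 goes to coinsurance; 15% of €3,350 = €502.50. Member pays €1,902.50; OOP now €1,902.50. Insurer: €4,750 − €1,902.50 = €2,847.50.
Claim 2 (€4,776): deductible already satisfied, so member's share is 15% × €4,776 = €716.40. Member owes €716.40 (running OOP €2,618.90). Plan pays €4,776 − €716.40 = €4,059.60.
Claim 3 (€6,201): 15% coinsurance on €6,201 = €930.15. Adding that to €2,618.90 gives €3,549.05, past the €2,950 cap; member pays only €2,950 − €2,618.90 = €331.10. Plan pays €6,201 − €331.10 = €5,869.90.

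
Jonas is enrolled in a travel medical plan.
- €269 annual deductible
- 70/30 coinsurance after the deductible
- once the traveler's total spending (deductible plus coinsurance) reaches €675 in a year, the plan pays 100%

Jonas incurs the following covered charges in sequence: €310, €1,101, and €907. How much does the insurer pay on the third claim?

€843.60

Claim 1 (€310): €269 finishes the deductible; €41 goes to coinsurance; traveler's 30% is €12.30. Traveler pays €281.30; OOP now €281.30. Plan pays €310 − €281.30 = €28.70.
Claim 2 (€1,101): deductible already satisfied, so traveler's share is 30% × €1,101 = €330.30. Cost to traveler: €330.30. OOP to date €611.60. Plan pays €1,101 − €330.30 = €770.70.
Claim 3 (€907): deductible already satisfied, so traveler's share is 30% × €907 = €272.10. That would push OOP to €883.70, over the €675 cap, so traveler pays €675 − €611.60 = €63.40. Plan pays €907 − €63.40 = €843.60.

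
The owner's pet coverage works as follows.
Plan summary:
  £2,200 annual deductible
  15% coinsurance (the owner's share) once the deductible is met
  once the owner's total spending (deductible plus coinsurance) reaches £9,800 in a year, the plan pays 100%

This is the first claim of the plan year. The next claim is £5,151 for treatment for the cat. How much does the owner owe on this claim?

Nothing has been paid toward the £2,200 deductible, so the first £2,200 of this charge is applied there.
The remaining £2,951 (= £5,151 − £2,200) moves to coinsurance.
Coinsurance: £2,951 × 15% = £442.65.
So the owner owes £2,200 + £442.65 = £2,642.65 before any cap.
Year-to-date out-of-pocket becomes £0 + £2,642.65 = £2,642.65, still under the £9,800 maximum, so no cap applies.

£2,642.65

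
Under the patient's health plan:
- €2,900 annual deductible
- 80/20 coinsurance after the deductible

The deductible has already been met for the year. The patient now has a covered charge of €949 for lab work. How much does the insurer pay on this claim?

With the deductible met, the entire €949 is subject to coinsurance.
Coinsurance: €949 × 20% = €189.80.
Insurer pays the balance: €949 − €189.80 = €759.20.

€759.20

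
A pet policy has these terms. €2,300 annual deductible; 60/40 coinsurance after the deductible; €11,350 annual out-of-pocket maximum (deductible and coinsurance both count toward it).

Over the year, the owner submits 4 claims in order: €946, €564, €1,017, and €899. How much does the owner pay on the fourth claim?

Claim 1 (€946): fully absorbed by the deductible. Owner pays €946; OOP now €946.
Claim 2 (€564): all of it applies to the deductible. Cost to owner: €564. OOP to date €1,510.
Claim 3 (€1,017): deductible takes €790, €227 remains; 40% of €227 = €90.80. Owner pays €880.80; OOP now €2,390.80.
Claim 4 (€899): deductible already satisfied, so owner's share is 40% × €899 = €359.60. Owner pays €359.60; OOP now €2,750.40.

€359.60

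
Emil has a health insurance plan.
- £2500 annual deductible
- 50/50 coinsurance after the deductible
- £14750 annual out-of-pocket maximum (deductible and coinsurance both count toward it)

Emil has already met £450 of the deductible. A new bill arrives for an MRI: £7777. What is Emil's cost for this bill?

£4913.50

£450 of the £2500 deductible is already met, leaving £2050.
The remaining £5727 (= £7777 − £2050) moves to coinsurance.
Coinsurance: £5727 × 50% = £2863.50.
So the patient owes £2050 + £2863.50 = £4913.50 before any cap.
Year-to-date out-of-pocket becomes £450 + £4913.50 = £5363.50, still under the £14750 maximum, so no cap applies.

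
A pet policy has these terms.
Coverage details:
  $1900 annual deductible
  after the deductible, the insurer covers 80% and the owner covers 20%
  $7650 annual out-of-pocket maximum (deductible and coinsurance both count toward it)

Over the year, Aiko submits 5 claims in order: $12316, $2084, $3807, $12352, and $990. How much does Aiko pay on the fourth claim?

$2470.40

#1 ($12316): deductible takes $1900, $10416 remains; owner's 20% is $2083.20. Owner owes $3983.20 (running OOP $3983.20).
#2 ($2084): deductible met; 20% of $2084 = $416.80. Owner owes $416.80 (running OOP $4400).
#3 ($3807): deductible met; 20% of $3807 = $761.40. Owner owes $761.40 (running OOP $5161.40).
#4 ($12352): 20% coinsurance on $12352 = $2470.40. Owner owes $2470.40 (running OOP $7631.80).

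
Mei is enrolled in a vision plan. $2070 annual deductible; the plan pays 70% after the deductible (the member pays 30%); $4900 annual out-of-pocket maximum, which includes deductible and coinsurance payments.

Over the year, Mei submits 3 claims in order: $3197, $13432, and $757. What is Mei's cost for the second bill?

$2491.90

Claim 1 — $3197: $2070 finishes the deductible; $1127 goes to coinsurance; 30% of $1127 = $338.10. Cost to member: $2408.10. OOP to date $2408.10.
Claim 2 — $13432: deductible already satisfied, so member's share is 30% × $13432 = $4029.60. OOP would hit $6437.70 > $4900, so the cap limits the member to $4900 − $2408.10 = $2491.90.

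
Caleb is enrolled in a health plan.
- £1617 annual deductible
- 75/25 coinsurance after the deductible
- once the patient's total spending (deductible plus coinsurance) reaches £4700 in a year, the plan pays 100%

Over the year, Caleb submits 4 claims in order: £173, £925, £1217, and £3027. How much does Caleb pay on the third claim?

£693.50

Claim 1 (£173): all of it applies to the deductible. Patient owes £173 (running OOP £173).
Claim 2 (£925): entire amount goes to the deductible. Cost to patient: £925. OOP to date £1098.
Claim 3 (£1217): £519 to deductible, leaving £698; coinsurance £698 × 25% = £174.50. Patient pays £693.50; OOP now £1791.50.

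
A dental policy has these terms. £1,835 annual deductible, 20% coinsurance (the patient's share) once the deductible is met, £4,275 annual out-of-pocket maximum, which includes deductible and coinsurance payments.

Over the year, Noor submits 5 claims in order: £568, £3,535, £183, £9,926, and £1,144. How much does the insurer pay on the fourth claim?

#1 (£568): fully absorbed by the deductible. Patient pays £568; OOP now £568. Plan pays £568 − £568 = £0.
#2 (£3,535): £1,267 to deductible, leaving £2,268; patient's 20% is £453.60. Cost to patient: £1,720.60. OOP to date £2,288.60. Plan pays £3,535 − £1,720.60 = £1,814.40.
#3 (£183): 20% coinsurance on £183 = £36.60. Cost to patient: £36.60. OOP to date £2,325.20. Plan pays £183 − £36.60 = £146.40.
#4 (£9,926): deductible already satisfied, so patient's share is 20% × £9,926 = £1,985.20. Adding that to £2,325.20 gives £4,310.40, past the £4,275 cap; patient pays only £4,275 − £2,325.20 = £1,949.80. Insurer: £9,926 − £1,949.80 = £7,976.20.

£7,976.20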